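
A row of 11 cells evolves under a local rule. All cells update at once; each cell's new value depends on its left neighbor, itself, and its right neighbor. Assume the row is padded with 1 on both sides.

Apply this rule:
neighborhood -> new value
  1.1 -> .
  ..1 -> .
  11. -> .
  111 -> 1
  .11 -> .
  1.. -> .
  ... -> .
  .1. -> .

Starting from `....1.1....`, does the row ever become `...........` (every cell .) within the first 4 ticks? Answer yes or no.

yes

tick 1: ...........
all cells are . at tick 1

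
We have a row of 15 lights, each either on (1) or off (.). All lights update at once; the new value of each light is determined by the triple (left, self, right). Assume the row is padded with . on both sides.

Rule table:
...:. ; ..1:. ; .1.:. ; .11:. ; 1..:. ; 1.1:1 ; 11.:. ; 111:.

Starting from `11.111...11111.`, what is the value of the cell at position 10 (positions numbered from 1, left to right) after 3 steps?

.

step 1: ..1............
step 2: ...............
step 3: ...............
position 10 holds .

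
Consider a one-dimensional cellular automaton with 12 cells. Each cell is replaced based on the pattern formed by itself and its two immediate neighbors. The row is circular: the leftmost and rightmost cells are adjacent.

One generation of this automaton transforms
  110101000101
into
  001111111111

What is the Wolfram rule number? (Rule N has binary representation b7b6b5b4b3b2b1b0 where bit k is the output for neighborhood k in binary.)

position 0: 111 → 0  (bit 7 = 0)
position 1: 110 → 0  (bit 6 = 0)
position 2: 101 → 1  (bit 5 = 1)
position 6: 100 → 1  (bit 4 = 1)
position 11: 011 → 1  (bit 3 = 1)
position 3: 010 → 1  (bit 2 = 1)
position 8: 001 → 1  (bit 1 = 1)
position 7: 000 → 1  (bit 0 = 1)
bits b7..b0 = 00111111 = 63

63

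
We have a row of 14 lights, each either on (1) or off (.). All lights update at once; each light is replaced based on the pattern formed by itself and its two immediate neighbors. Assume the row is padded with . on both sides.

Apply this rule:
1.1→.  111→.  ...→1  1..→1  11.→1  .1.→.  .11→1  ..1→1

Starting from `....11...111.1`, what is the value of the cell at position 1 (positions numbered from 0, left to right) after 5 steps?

1

1111111111.1..
1........1..11
.11111111.1111
11......1.1..1
11111111...11.
position 1 holds 1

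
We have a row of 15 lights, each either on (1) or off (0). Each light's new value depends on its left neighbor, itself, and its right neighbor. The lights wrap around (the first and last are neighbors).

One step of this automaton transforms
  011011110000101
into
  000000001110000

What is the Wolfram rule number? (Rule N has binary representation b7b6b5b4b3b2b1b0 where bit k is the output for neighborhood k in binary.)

position 5: 111 → 0  (bit 7 = 0)
position 2: 110 → 0  (bit 6 = 0)
position 0: 101 → 0  (bit 5 = 0)
position 8: 100 → 1  (bit 4 = 1)
position 1: 011 → 0  (bit 3 = 0)
position 12: 010 → 0  (bit 2 = 0)
position 11: 001 → 0  (bit 1 = 0)
position 9: 000 → 1  (bit 0 = 1)
bits b7..b0 = 00010001 = 17

17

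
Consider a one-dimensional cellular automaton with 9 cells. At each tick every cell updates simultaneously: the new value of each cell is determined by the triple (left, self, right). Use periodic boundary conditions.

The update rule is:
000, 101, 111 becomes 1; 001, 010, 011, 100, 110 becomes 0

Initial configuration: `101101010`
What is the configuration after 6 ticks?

010010101
100001010
001100101
000000010
111111000
011110010

011110010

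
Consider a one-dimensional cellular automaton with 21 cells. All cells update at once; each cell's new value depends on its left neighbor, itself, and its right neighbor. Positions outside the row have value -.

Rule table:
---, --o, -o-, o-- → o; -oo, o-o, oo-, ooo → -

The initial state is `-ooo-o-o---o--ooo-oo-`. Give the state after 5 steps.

------oooooooo-------

o----o-ooooooo------o
oooooo--------ooooooo
------oooooooo-------
oooooo--------ooooooo  (repeats step 2; period 2)
step 5: ------oooooooo-------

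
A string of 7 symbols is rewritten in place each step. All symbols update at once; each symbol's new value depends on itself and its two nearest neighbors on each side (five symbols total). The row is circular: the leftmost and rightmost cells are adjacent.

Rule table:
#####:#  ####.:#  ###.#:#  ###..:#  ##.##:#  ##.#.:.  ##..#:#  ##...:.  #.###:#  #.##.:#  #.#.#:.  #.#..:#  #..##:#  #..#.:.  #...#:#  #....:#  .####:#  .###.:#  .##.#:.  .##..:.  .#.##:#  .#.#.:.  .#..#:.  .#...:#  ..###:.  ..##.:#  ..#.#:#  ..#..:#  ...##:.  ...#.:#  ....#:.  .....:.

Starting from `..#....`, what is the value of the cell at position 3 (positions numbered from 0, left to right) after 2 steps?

#

step 1: .####..
step 2: ..###.#
position 3 holds #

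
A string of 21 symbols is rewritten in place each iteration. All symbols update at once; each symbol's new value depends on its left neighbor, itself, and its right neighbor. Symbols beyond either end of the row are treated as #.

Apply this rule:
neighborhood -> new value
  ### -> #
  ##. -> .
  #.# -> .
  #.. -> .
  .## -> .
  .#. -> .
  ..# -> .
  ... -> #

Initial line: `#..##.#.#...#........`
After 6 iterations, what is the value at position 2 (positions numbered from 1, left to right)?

.

iteration 1: ..........#...######.
iteration 2: .########...#..####..
iteration 3: ..######..#.....##...
iteration 4: ...####.....###....#.
iteration 5: .#..##..###..#..##...
iteration 6: .........#.........#.
position 2 holds .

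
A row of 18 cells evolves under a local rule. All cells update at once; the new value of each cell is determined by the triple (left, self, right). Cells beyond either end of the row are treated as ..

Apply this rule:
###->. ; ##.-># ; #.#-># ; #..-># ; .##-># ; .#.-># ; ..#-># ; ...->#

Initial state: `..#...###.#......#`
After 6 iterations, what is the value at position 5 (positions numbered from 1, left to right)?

#######.##########
#.....###........#
#######.##########  (repeats iteration 1; period 2)
iteration 6: #.....###........#
position 5 holds .

.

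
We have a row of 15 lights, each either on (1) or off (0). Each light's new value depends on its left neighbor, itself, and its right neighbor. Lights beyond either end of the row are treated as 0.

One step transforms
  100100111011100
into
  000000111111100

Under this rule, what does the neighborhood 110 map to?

At position 8 the neighborhood is 110; the next row has 1 there.

1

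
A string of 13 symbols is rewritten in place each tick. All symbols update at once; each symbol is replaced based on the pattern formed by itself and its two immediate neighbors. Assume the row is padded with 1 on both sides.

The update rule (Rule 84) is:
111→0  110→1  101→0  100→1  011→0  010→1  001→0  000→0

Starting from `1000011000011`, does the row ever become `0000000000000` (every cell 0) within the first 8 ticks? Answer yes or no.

tick 1: 1100001100000
tick 2: 0110000110000
tick 3: 0011000011000
tick 4: 1001100001100
tick 5: 1100110000110
tick 6: 0110011000010
tick 7: 0011001100010
tick 8: 1001100110010
tick 8 is 1001100110010, still not uniform 0

no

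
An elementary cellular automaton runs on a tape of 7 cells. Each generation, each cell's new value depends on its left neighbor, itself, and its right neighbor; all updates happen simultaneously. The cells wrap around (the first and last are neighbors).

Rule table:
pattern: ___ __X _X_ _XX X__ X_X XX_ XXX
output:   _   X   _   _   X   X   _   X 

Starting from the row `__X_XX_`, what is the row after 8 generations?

_X_X__X
X_X_XX_
_X_X__X  (repeats generation 1; period 2)
generation 8: X_X_XX_

X_X_XX_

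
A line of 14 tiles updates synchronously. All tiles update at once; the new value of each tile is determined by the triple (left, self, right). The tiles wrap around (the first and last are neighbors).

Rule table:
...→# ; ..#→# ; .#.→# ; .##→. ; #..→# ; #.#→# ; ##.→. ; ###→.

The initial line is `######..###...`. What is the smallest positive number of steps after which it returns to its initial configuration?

2

step 1: ......##...###
step 2: ######..###...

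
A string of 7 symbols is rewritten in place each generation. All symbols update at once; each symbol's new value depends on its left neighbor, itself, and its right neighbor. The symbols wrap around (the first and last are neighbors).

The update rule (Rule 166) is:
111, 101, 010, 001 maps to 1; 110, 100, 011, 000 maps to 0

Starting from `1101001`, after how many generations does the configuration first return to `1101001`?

1011010
1100111
1001011
0011101
0101011
1111100
0111001
1010011
0110101
1001111
0010111
0111010
1010110
1111001
1110010
0100111
1101010
0011111
0101110
1110100
0101101
1110011
1100101
1001110
1010101
0111110
1011100
1101001

28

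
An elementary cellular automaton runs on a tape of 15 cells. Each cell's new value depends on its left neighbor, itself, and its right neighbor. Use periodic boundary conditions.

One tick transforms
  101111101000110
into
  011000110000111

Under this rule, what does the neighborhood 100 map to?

At position 9 the neighborhood is 100; the next row has 0 there.

0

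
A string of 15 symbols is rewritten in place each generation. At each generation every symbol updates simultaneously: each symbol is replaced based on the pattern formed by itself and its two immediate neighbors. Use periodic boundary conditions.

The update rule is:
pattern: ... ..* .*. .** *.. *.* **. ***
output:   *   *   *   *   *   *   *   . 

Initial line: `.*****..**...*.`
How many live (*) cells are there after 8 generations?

5

**...**********
.*****.........
**...**********  (repeats generation 1; period 2)
generation 8: .*****.........
count of *: 5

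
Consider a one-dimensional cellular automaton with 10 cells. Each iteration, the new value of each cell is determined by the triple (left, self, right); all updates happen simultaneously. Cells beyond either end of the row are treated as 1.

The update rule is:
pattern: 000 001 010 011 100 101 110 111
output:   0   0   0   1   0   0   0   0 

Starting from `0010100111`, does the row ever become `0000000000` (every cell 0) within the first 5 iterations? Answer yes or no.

0000000100
0000000000
all cells are 0 at iteration 2

yes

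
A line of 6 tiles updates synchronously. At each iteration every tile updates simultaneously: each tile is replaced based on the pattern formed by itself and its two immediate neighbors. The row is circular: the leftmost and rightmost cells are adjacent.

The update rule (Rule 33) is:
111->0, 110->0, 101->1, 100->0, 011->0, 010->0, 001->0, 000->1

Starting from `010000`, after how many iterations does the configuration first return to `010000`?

2

000111
010000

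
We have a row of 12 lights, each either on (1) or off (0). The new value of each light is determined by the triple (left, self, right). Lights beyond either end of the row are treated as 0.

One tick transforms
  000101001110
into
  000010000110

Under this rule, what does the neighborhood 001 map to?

At position 2 the neighborhood is 001; the next row has 0 there.

0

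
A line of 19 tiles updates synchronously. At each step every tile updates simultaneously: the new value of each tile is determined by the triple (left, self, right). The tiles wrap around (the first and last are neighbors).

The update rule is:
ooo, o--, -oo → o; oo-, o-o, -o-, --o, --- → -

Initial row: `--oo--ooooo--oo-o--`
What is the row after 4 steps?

--o-o-oooo-o-o---o-
------ooo-----o---o
o-----oo-o-----o---
-o----o---o-----o--

-o----o---o-----o--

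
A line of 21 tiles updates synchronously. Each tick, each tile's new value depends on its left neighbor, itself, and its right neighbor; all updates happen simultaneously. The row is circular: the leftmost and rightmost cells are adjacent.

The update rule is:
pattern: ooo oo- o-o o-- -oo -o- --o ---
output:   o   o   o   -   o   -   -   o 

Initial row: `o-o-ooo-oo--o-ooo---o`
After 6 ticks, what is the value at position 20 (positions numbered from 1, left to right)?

oo-ooooooo---oooo-o-o
oooooooooo-o-ooooo-oo
ooooooooooo-ooooooooo
ooooooooooooooooooooo
ooooooooooooooooooooo  (fixed point — unchanged through tick 6)
position 20 holds o

o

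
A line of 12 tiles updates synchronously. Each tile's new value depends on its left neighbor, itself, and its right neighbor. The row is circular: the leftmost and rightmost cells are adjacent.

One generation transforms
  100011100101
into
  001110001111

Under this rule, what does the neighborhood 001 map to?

1

At position 3 the neighborhood is 001; the next row has 1 there.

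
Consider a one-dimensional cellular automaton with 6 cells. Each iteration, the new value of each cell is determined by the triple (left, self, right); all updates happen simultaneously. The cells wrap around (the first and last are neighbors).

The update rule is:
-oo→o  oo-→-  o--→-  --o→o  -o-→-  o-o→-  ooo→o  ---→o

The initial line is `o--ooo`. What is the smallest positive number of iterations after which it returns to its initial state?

6

--oooo
-oooo-
oooo--
ooo--o
oo--oo
o--ooo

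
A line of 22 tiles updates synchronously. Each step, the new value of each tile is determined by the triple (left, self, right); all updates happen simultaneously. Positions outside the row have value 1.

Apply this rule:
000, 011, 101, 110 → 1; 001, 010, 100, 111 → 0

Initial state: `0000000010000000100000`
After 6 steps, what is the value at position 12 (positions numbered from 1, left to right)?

0111111000111110001110
1100001010100010101011
0101100101001001010110
1011100010000000101111
1110101000111110011000
0011010010100010011010
position 12 holds 0

0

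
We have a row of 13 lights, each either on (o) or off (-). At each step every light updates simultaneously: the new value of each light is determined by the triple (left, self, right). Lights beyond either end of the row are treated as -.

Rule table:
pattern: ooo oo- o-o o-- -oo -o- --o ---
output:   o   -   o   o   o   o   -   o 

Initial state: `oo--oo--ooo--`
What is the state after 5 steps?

oooooo-oo-oo-

o-o-o-o-oo-oo
ooooooooo-oo-
oooooooo-oo-o
ooooooo-oo-oo
oooooo-oo-oo-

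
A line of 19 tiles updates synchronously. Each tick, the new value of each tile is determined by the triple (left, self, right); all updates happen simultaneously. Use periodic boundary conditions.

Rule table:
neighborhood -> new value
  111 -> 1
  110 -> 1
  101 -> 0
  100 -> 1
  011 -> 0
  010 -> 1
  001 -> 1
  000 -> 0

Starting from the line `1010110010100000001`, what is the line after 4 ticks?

1110111011100101010

1010011110110000010
1011101110011000110
1001100111101101010
1110111011100101010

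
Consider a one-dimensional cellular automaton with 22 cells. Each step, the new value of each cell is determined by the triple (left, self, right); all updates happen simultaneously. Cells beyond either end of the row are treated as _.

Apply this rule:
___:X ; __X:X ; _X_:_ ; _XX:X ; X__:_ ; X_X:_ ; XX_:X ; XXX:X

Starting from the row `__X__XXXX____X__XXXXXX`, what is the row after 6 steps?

XX_XXXXXX_XXX_XXXXXXXX

XX__XXXXX_XXX__XXXXXXX
XX_XXXXXX_XXX_XXXXXXXX
XX_XXXXXX_XXX_XXXXXXXX  (fixed point — unchanged through step 6)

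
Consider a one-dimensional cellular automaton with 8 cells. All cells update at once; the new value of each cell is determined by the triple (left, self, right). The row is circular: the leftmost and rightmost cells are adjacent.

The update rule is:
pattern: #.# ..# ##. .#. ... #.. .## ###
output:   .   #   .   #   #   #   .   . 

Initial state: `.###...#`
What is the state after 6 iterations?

####....

....####
####....
....####  (repeats iteration 1; period 2)
iteration 6: ####....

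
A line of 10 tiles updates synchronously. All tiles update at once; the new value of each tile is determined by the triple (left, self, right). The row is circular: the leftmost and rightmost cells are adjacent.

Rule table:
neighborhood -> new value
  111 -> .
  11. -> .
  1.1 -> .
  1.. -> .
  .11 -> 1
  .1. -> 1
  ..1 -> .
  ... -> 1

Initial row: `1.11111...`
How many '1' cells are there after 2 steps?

step 1: 1.1.....1.
step 2: 1.1.111.1.
count of 1: 6

6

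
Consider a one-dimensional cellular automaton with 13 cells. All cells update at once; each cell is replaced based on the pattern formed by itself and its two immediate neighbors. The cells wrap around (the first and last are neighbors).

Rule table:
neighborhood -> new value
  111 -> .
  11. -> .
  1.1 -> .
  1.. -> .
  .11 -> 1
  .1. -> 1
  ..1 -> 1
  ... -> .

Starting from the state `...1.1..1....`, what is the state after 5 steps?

..11..11...11

..11.1.11....
.11..1.1.....
11..11.1.....
1..11..1....1
..11..11...11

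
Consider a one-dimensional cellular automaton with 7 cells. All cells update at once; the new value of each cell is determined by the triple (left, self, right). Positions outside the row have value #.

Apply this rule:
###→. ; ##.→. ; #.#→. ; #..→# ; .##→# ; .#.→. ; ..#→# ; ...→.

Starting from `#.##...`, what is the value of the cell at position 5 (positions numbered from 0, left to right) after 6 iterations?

.

..#.#.#
##....#
..#..##
##.###.
...#...
#.#.#.#
position 5 holds .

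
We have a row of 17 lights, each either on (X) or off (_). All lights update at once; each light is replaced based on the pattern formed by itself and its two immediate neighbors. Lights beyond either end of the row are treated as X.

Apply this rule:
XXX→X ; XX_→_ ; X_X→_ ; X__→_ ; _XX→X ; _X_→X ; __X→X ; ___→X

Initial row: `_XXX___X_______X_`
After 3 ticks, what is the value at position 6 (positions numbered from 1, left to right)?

X

_XX__XXX_XXXXXXX_
_X__XXX__XXXXXX__
_X_XXX__XXXXXX__X
position 6 holds X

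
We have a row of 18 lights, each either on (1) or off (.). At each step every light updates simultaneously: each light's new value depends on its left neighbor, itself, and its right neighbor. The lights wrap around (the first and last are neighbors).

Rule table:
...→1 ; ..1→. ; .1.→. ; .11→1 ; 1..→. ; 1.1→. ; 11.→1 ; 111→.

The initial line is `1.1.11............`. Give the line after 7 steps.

....11.1111111111.
111.11.1........1.
1.1.11...111111...
....11.1.1....1.1.
111.11.....11.....
1.1.11.111.11.111.
....11.1.1.11.1.1.

....11.1.1.11.1.1.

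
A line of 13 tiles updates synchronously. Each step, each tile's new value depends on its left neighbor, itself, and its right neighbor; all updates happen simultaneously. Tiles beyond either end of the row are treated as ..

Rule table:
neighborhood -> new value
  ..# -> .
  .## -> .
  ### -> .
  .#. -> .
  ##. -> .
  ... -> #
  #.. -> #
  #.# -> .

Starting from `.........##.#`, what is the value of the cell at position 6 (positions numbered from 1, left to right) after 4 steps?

########.....
........#####
#######......
.......######
position 6 holds .

.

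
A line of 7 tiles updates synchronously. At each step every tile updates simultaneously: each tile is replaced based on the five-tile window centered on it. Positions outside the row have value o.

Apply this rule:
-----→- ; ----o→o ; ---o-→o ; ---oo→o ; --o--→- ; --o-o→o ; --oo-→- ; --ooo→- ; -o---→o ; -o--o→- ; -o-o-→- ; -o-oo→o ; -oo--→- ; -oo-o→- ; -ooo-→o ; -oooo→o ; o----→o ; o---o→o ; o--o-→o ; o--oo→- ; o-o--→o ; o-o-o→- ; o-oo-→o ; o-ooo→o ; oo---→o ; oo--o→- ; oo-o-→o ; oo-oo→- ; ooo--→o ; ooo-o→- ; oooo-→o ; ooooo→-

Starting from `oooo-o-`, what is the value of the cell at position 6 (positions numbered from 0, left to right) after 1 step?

o

--o-o-o
position 6 holds o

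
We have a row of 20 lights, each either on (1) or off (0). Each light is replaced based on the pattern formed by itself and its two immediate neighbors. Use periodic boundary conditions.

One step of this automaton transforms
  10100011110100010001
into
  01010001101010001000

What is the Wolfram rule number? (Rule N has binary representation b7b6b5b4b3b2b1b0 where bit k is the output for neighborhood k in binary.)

176

position 7: 111 → 1  (bit 7 = 1)
position 0: 110 → 0  (bit 6 = 0)
position 1: 101 → 1  (bit 5 = 1)
position 3: 100 → 1  (bit 4 = 1)
position 6: 011 → 0  (bit 3 = 0)
position 2: 010 → 0  (bit 2 = 0)
position 5: 001 → 0  (bit 1 = 0)
position 4: 000 → 0  (bit 0 = 0)
bits b7..b0 = 10110000 = 176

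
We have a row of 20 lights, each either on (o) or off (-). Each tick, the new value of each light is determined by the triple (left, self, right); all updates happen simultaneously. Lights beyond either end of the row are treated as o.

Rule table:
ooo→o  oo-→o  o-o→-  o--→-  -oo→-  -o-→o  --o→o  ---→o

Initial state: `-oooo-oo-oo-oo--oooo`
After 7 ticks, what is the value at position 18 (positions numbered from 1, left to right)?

tick 1: --ooo--o--o--o-o-ooo
tick 2: -o-oo-oo-oo-oo-o--oo
tick 3: -o--o--o--o--o-o-o-o
tick 4: -o-oo-oo-oo-oo-o-o--
tick 5: -o--o--o--o--o-o-o-o  (repeats tick 3; period 2)
tick 7: -o--o--o--o--o-o-o-o
position 18 holds o

o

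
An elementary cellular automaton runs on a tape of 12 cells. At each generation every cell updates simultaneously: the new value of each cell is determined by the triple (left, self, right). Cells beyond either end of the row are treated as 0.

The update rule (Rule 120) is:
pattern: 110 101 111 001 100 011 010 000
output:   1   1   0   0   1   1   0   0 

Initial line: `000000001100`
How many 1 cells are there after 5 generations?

000000001110
000000001011
000000000111
000000000101
000000000010
count of 1: 1

1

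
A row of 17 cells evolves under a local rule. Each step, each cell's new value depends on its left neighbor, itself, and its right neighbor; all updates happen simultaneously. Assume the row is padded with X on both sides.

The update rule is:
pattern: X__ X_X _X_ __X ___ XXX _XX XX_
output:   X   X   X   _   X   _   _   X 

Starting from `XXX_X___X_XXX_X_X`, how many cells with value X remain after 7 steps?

__XXXXX_XX__XXXX_
X_____XX_XX____XX
XXXXX__XX_XXXX___
____XX__XX___XXX_
XXX__XX__XXX___XX
__XX__XX___XXX___
X__XX__XXX___XXX_
count of X: 9

9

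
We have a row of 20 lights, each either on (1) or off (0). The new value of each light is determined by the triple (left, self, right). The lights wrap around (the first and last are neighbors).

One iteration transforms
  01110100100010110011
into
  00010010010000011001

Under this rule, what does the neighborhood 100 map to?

At position 6 the neighborhood is 100; the next row has 1 there.

1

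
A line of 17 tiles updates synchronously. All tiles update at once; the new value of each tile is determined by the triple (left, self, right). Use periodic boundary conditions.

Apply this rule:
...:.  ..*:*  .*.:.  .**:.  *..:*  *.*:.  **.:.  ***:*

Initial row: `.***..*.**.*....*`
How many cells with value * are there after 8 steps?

..*.**......*..*.
.*....*....*.**.*
..*..*.*..*......
.*.**...**.*.....
*....*.*....*....
.*..*...*..*.*..*
..**.*.*.**...**.
.*.........*.*..*
count of *: 4

4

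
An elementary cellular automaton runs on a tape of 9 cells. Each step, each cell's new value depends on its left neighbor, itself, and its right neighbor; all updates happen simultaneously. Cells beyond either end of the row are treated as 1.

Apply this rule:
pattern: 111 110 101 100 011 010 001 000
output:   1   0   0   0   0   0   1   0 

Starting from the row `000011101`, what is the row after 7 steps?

000101000
001000001
010000010
000000100
000001001
000010010
000100100

000100100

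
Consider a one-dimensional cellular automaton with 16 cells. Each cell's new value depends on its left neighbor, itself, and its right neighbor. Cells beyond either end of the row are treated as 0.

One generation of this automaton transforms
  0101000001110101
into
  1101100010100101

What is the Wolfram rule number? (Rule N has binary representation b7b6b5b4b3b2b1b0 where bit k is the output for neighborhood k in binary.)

150

position 10: 111 → 1  (bit 7 = 1)
position 11: 110 → 0  (bit 6 = 0)
position 2: 101 → 0  (bit 5 = 0)
position 4: 100 → 1  (bit 4 = 1)
position 9: 011 → 0  (bit 3 = 0)
position 1: 010 → 1  (bit 2 = 1)
position 0: 001 → 1  (bit 1 = 1)
position 5: 000 → 0  (bit 0 = 0)
bits b7..b0 = 10010110 = 150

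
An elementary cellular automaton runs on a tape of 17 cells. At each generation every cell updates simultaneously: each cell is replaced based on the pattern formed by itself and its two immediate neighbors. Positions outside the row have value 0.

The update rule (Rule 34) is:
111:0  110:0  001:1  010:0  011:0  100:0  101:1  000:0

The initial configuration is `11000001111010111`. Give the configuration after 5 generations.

00000010000101000
00000100001010000
00001000010100000
00010000101000000
00100001010000000

00100001010000000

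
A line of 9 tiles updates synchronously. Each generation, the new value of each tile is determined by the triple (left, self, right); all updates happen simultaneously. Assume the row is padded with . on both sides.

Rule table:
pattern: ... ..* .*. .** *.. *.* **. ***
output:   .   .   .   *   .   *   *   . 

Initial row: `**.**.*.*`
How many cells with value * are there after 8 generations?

******.*.
*....**..
.....**..
.....**..  (fixed point — unchanged through generation 8)
count of *: 2

2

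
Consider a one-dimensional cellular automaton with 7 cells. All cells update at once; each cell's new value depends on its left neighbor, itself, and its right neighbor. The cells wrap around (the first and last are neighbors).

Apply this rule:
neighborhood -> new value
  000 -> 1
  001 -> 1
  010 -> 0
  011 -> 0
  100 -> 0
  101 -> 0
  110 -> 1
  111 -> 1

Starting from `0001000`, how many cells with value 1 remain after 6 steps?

3

1110011
1110101
1110000
0110111
0010011
0100101
count of 1: 3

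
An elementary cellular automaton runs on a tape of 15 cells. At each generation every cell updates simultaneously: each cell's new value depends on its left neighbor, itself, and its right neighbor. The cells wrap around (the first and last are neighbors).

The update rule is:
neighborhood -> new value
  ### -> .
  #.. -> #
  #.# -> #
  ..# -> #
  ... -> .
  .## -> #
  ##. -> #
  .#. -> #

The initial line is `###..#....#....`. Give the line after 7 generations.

..##...####.##.

#.#####..###..#
###...####.####
..##.##..###...
.#########.##..
##.......#####.
###.....##...##
..##...####.##.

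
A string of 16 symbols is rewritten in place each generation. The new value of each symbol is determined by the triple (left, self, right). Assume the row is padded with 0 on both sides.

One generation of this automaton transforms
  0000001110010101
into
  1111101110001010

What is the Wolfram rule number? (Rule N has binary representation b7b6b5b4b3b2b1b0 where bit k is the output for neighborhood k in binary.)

233

position 7: 111 → 1  (bit 7 = 1)
position 8: 110 → 1  (bit 6 = 1)
position 12: 101 → 1  (bit 5 = 1)
position 9: 100 → 0  (bit 4 = 0)
position 6: 011 → 1  (bit 3 = 1)
position 11: 010 → 0  (bit 2 = 0)
position 5: 001 → 0  (bit 1 = 0)
position 0: 000 → 1  (bit 0 = 1)
bits b7..b0 = 11101001 = 233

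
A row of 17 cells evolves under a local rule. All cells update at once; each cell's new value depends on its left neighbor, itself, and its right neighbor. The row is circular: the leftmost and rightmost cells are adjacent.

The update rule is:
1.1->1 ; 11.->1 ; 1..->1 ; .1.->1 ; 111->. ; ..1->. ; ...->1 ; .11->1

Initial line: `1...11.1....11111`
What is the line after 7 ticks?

111.1111111.1....
1.111.....111111.
111.11111.1....11
..111...111111.1.
1.1.111.1....1111
11111.111111.1...
1...111....11111.

1...111....11111.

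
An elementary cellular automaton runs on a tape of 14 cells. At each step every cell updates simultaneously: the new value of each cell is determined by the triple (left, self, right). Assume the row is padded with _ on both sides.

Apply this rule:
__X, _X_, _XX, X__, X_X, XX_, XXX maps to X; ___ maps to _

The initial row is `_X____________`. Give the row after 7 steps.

XXX___________
XXXX__________
XXXXX_________
XXXXXX________
XXXXXXX_______
XXXXXXXX______
XXXXXXXXX_____

XXXXXXXXX_____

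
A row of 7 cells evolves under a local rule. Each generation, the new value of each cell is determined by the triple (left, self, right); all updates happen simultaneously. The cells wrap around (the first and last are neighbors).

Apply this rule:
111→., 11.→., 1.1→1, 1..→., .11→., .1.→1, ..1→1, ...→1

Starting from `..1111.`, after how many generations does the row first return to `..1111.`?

11.....
...1111
.11....
1...111
..11...
11...11
...11..
111...1
....11.
1111...
.....11
.1111..
1.....1
..1111.

14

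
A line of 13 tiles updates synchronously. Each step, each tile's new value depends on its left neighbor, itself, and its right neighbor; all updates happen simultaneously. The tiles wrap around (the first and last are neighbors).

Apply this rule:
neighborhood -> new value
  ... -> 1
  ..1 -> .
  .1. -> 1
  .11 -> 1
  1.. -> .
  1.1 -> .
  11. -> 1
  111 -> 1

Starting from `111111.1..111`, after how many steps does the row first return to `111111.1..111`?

1

111111.1..111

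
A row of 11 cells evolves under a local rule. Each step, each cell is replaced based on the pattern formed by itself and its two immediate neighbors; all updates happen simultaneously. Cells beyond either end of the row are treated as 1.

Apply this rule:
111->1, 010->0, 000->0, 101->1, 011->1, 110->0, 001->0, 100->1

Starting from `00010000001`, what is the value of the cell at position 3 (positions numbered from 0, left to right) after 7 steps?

10001000001
01000100001
10100010001
01010001001
10101000101
01010100011
10101010011
position 3 holds 0

0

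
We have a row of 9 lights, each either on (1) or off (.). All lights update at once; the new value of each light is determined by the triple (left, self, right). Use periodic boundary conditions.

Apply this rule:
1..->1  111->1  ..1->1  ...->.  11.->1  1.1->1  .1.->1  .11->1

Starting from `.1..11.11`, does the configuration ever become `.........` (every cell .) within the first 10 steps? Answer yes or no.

no

step 1: 111111111
step 2: 111111111  (fixed point — unchanged through step 10)
step 10 is 111111111, still not uniform .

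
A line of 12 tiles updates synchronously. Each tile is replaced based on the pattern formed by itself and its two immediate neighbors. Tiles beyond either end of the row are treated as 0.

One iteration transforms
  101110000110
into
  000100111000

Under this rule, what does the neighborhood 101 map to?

0

At position 1 the neighborhood is 101; the next row has 0 there.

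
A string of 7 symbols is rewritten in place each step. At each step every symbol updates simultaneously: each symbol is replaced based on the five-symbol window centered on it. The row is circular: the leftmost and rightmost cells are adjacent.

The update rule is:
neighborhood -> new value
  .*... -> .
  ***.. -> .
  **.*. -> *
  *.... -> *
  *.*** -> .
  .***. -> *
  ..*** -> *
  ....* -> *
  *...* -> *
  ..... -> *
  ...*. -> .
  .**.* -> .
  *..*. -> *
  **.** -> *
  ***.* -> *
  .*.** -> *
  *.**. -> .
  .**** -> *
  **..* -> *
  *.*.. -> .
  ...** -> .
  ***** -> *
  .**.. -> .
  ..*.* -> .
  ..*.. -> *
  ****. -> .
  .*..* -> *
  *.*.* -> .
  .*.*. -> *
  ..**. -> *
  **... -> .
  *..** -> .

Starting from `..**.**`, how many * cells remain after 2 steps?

*.*.*..
.*.*.**
count of *: 4

4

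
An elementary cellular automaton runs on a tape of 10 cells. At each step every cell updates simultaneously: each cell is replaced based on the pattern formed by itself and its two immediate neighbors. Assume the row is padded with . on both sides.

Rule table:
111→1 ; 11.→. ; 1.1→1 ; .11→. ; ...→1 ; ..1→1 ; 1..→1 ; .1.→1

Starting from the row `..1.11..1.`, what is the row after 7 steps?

11.1111.11

1111..1111
.11.11.11.
1..1..1..1
1111111111
.11111111.
1.111111.1
11.1111.11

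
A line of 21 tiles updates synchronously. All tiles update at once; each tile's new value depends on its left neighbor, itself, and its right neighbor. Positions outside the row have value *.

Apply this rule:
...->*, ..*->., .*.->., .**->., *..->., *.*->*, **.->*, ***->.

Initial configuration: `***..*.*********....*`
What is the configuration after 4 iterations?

*.*.*...****...*...*.

..*...*........*.**..
....*...******..*.*..
.**...*......*...*...
*.*.*...****...*...*.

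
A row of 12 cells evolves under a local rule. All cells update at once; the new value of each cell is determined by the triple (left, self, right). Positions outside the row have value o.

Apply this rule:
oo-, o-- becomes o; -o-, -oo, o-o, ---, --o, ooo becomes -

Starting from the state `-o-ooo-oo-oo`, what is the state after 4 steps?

-----o--o---
o-----o--o--
oo-----o--o-
-oo-----o---

-oo-----o---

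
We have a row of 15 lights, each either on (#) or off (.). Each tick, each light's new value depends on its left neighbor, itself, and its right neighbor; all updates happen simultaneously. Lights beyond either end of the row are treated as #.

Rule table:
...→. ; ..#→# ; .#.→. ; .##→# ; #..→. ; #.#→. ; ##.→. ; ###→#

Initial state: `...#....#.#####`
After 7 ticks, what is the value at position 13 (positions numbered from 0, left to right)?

#

..#....#..#####
.#....#..######
.....#..#######
....#..########
...#..#########
..#..##########
.#..###########
position 13 holds #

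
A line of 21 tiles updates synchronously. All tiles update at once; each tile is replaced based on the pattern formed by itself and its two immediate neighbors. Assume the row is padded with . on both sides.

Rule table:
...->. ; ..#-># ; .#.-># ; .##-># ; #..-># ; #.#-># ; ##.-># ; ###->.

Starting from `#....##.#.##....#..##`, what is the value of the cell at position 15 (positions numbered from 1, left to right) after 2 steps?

#

##..#########..######
#####.......####....#
position 15 holds #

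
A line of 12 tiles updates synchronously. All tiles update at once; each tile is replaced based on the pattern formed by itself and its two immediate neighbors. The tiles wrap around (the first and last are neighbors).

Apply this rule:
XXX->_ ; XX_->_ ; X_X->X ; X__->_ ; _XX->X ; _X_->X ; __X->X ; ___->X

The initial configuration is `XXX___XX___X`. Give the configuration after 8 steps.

__XX___XXXX_

____XXX__XXX
_XXXX___XX__
XX____XXX__X
___XXXX___XX
_XXX____XXX_
XX___XXXX___
X__XXX____XX
__XX___XXXX_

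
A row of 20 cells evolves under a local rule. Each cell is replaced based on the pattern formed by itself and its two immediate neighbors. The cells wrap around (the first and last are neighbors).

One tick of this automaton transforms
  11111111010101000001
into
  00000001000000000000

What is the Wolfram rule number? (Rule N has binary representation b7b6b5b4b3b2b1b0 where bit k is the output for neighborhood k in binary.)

position 0: 111 → 0  (bit 7 = 0)
position 7: 110 → 1  (bit 6 = 1)
position 8: 101 → 0  (bit 5 = 0)
position 14: 100 → 0  (bit 4 = 0)
position 19: 011 → 0  (bit 3 = 0)
position 9: 010 → 0  (bit 2 = 0)
position 18: 001 → 0  (bit 1 = 0)
position 15: 000 → 0  (bit 0 = 0)
bits b7..b0 = 01000000 = 64

64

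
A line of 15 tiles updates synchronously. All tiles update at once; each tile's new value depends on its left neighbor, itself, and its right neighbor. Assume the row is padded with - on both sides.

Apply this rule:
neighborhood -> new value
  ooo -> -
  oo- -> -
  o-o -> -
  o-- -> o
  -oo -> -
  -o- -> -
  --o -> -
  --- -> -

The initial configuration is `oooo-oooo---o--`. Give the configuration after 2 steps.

step 1: ---------o---o-
step 2: ----------o---o

----------o---o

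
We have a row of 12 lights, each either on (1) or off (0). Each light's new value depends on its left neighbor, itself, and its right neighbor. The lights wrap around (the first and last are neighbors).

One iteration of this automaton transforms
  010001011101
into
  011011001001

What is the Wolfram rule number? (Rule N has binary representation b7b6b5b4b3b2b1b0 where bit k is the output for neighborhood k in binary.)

150

position 8: 111 → 1  (bit 7 = 1)
position 9: 110 → 0  (bit 6 = 0)
position 0: 101 → 0  (bit 5 = 0)
position 2: 100 → 1  (bit 4 = 1)
position 7: 011 → 0  (bit 3 = 0)
position 1: 010 → 1  (bit 2 = 1)
position 4: 001 → 1  (bit 1 = 1)
position 3: 000 → 0  (bit 0 = 0)
bits b7..b0 = 10010110 = 150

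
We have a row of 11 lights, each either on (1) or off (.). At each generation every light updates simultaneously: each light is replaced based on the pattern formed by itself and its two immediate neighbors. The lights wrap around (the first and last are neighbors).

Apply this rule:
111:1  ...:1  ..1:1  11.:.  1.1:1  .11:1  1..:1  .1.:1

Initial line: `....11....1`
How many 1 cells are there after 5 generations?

10

generation 1: 11111.11111
generation 2: 1111.111111
generation 3: 111.1111111
generation 4: 11.11111111
generation 5: 1.111111111
count of 1: 10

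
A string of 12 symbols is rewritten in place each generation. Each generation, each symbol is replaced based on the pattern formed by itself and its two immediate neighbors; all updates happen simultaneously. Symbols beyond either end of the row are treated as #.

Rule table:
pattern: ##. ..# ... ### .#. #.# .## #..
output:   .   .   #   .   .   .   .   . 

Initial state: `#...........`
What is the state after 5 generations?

generation 1: ..#########.
generation 2: ............
generation 3: .##########.
generation 4: ............  (repeats generation 2; period 2)
generation 5: .##########.

.##########.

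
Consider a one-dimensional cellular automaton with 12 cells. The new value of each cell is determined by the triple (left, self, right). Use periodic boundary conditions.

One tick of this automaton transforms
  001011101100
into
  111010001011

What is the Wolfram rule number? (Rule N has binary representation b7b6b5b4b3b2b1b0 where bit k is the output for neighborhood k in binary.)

position 5: 111 → 0  (bit 7 = 0)
position 6: 110 → 0  (bit 6 = 0)
position 3: 101 → 0  (bit 5 = 0)
position 10: 100 → 1  (bit 4 = 1)
position 4: 011 → 1  (bit 3 = 1)
position 2: 010 → 1  (bit 2 = 1)
position 1: 001 → 1  (bit 1 = 1)
position 0: 000 → 1  (bit 0 = 1)
bits b7..b0 = 00011111 = 31

31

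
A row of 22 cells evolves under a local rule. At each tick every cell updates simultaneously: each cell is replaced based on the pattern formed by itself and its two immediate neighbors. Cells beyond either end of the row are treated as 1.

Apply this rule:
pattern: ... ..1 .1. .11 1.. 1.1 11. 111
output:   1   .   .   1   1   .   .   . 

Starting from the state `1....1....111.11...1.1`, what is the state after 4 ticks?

1..111.1.....1.11..1.1

tick 1: .111..111.1...1.11...1
tick 2: .1..1.1....11...1.11.1
tick 3: ..1....111.1.11...1..1
tick 4: 1..111.1.....1.11..1.1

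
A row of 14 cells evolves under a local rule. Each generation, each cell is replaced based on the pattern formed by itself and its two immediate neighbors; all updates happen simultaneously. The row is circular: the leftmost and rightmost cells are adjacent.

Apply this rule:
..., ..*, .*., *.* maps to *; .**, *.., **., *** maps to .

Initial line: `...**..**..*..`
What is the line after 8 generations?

.*.....***.**.

***...*...**.*
....***.**..*.
****...*...**.
.....***.**..*
.****...*...**
*.....***.**..
*.****...*...*
.*.....***.**.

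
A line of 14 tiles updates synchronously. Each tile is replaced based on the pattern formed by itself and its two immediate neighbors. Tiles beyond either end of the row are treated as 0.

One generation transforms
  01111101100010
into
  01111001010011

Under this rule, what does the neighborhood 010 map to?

1

At position 12 the neighborhood is 010; the next row has 1 there.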